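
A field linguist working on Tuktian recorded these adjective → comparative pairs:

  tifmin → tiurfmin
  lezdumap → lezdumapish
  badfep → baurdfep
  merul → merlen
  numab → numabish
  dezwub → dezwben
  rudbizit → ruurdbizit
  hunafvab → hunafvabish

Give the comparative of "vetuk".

dezwub and numab both end in -b yet inflect differently (dezwben, numabish), so the final letter is not what conditions the rule; the last vowel is.
"vetuk" has last vowel 'u'. The stems whose last vowel is 'u' (dezwub → dezwben, merul → merlen) delete the last vowel and add -en.
The other patterns: stems whose last vowel is 'a' add -ish; stems whose last vowel is 'e' or 'i' insert -ur- after the first vowel.
So vetuk → vetken.

vetken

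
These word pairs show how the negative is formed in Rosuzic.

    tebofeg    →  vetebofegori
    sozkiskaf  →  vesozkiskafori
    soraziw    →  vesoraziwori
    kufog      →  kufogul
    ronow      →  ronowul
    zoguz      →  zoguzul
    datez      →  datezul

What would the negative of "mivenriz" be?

tebofeg and kufog both end in -g yet inflect differently (vetebofegori, kufogul), so the final letter is not what conditions the rule; the number of vowels is.
"mivenriz" has 3 vowels. The stems with 3 vowels (tebofeg → vetebofegori, sozkiskaf → vesozkiskafori, soraziw → vesoraziwori) add ve- … -ori around the stem.
The other pattern: stems with 2 vowels add -ul.
So mivenriz → vemivenrizori.

vemivenrizori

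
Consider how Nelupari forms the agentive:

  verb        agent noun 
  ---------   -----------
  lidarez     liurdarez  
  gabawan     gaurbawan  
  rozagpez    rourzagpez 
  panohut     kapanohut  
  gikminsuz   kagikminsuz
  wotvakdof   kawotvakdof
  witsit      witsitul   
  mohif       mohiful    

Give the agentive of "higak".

lidarez and gikminsuz both end in -z yet inflect differently (liurdarez, kagikminsuz), so the final letter is not what conditions the rule; the last vowel is.
"higak" has last vowel 'a'. The one such stem in the data (gabawan → gaurbawan) inserts -ur- after the first vowel (as do lidarez, rozagpez), so the same rule applies.
The other patterns: stems whose last vowel is 'o' or 'u' add the prefix ka-; stems whose last vowel is 'i' add -ul.
So higak → hiurgak.

hiurgak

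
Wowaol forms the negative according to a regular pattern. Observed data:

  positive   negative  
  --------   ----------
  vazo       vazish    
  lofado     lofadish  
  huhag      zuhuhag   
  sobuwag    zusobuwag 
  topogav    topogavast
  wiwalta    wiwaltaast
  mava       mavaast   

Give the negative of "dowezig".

huhag and topogav both have last vowel 'a' yet inflect differently (zuhuhag, topogavast), so the last vowel is not what conditions the rule; the final letter is.
"dowezig" ends in -g. The stems ending in -g (huhag → zuhuhag, sobuwag → zusobuwag) add the prefix zu-.
The other patterns: stems ending in -o drop the final letter and add -ish; stems ending in -a or -v add -ast.
So dowezig → zudowezig.

zudowezig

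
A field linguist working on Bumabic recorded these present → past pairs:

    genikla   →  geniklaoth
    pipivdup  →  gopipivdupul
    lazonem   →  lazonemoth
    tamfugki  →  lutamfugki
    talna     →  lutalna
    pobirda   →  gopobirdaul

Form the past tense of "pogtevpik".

genikla and talna both end in -a yet inflect differently (geniklaoth, lutalna), so the final letter is not what conditions the rule; the first letter is.
"pogtevpik" begins with p-. The stems beginning with p- (pobirda → gopobirdaul, pipivdup → gopipivdupul) add go- … -ul around the stem.
So pogtevpik → gopogtevpikul.

gopogtevpikul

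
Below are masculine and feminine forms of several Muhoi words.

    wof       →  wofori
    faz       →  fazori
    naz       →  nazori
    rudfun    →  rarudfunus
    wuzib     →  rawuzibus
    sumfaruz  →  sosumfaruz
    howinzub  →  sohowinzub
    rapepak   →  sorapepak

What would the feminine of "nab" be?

"nab" has 1 vowel. The stems with 1 vowel (wof → wofori, faz → fazori, naz → nazori) add -ori.
So nab → nabori.

nabori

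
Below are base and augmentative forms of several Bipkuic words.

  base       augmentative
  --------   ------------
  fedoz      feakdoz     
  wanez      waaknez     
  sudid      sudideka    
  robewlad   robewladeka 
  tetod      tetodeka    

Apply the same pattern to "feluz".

feakluz

tetod and fedoz both have last vowel 'o' yet inflect differently (tetodeka, feakdoz), so the last vowel is not what conditions the rule; the final letter is.
"feluz" ends in -z. The stems ending in -z (fedoz → feakdoz, wanez → waaknez) insert -ak- after the first vowel.
So feluz → feakluz.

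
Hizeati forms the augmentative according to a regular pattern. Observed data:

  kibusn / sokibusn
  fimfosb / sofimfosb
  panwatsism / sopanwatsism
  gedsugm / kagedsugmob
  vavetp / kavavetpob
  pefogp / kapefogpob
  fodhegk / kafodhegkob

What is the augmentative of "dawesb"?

panwatsism and gedsugm both end in -m yet inflect differently (sopanwatsism, kagedsugmob), so the final letter is not what conditions the rule; the second-to-last letter is.
"dawesb" has second-to-last letter 's'. The stems whose second-to-last letter is 's' (kibusn → sokibusn, fimfosb → sofimfosb, panwatsism → sopanwatsism) add the prefix so-.
The other pattern: stems whose second-to-last letter is 'g' or 't' add ka- … -ob around the stem.
So dawesb → sodawesb.

sodawesb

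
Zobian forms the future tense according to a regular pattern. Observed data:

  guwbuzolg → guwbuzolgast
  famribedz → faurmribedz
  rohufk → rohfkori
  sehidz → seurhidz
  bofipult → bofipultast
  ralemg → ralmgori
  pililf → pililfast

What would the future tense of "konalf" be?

konalfast

guwbuzolg and ralemg both end in -g yet inflect differently (guwbuzolgast, ralmgori), so the final letter is not what conditions the rule; the second-to-last letter is.
"konalf" has second-to-last letter 'l'. The stems whose second-to-last letter is 'l' (pililf → pililfast, bofipult → bofipultast, guwbuzolg → guwbuzolgast) add -ast.
The other patterns: stems whose second-to-last letter is 'd' insert -ur- after the first vowel; stems whose second-to-last letter is 'f' or 'm' delete the last vowel and add -ori.
So konalf → konalfast.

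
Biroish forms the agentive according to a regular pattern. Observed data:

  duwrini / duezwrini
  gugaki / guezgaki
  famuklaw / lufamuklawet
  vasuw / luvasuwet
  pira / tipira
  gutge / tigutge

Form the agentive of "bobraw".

lubobrawet

famuklaw and pira both have last vowel 'a' yet inflect differently (lufamuklawet, tipira), so the last vowel is not what conditions the rule; the final letter is.
"bobraw" ends in -w. The stems ending in -w (famuklaw → lufamuklawet, vasuw → luvasuwet) add lu- … -et around the stem.
The other patterns: stems ending in -i insert -ez- after the first vowel; stems ending in -a or -e add the prefix ti-.
So bobraw → lubobrawet.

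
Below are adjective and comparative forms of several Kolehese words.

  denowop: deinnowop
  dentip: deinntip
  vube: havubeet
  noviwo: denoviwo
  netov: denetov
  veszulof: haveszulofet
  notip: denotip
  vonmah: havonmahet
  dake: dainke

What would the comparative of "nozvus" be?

"nozvus" begins with n-. The stems beginning with n- (notip → denotip, netov → denetov, noviwo → denoviwo) add the prefix de-.
So nozvus → denozvus.

denozvus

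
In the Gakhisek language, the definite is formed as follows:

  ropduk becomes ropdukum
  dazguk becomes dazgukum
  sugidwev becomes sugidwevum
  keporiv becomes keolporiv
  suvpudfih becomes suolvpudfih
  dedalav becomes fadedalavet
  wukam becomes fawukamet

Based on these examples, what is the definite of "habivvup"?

sugidwev and keporiv both end in -v yet inflect differently (sugidwevum, keolporiv), so the final letter is not what conditions the rule; the last vowel is.
"habivvup" has last vowel 'u'. The stems whose last vowel is 'u' (ropduk → ropdukum, dazguk → dazgukum) add -um.
So habivvup → habivvupum.

habivvupum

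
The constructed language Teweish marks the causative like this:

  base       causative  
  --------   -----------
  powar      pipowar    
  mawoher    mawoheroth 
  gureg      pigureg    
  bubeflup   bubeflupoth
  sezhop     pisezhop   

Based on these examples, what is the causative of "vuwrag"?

pivuwrag

mawoher and powar both end in -r yet inflect differently (mawoheroth, pipowar), so the final letter is not what conditions the rule; the number of vowels is.
"vuwrag" has 2 vowels. The stems with 2 vowels (gureg → pigureg, powar → pipowar, sezhop → pisezhop) add the prefix pi-.
The other pattern: stems with 3 vowels add -oth.
So vuwrag → pivuwrag.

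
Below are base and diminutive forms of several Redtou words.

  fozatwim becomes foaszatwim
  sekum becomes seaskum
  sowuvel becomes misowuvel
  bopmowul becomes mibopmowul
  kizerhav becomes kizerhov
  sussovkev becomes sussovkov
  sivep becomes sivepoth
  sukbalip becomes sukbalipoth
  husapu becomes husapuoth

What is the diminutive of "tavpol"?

mitavpol

"tavpol" ends in -l. The stems ending in -l (sowuvel → misowuvel, bopmowul → mibopmowul) add the prefix mi-.
So tavpol → mitavpol.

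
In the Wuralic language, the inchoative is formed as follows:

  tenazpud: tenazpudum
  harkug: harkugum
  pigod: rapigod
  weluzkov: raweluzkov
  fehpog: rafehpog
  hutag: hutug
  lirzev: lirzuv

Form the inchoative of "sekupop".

tenazpud and pigod both end in -d yet inflect differently (tenazpudum, rapigod), so the final letter is not what conditions the rule; the last vowel is.
"sekupop" has last vowel 'o'. The stems whose last vowel is 'o' (pigod → rapigod, weluzkov → raweluzkov, fehpog → rafehpog) add the prefix ra-.
So sekupop → rasekupop.

rasekupop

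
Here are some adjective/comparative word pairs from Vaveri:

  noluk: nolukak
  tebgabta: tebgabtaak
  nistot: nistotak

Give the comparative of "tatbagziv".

Every pair shown (noluk → nolukak, tebgabta → tebgabtaak, nistot → nistotak) follows the same rule: add -ak.
So tatbagziv → tatbagzivak.

tatbagzivak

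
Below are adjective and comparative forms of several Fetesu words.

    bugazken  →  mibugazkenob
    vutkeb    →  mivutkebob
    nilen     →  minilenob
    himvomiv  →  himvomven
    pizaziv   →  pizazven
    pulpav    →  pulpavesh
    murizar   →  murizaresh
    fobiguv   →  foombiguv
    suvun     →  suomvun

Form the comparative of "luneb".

"luneb" has last vowel 'e'. The stems whose last vowel is 'e' (bugazken → mibugazkenob, vutkeb → mivutkebob, nilen → minilenob) add mi- … -ob around the stem.
The other patterns: stems whose last vowel is 'i' delete the last vowel and add -en; stems whose last vowel is 'a' add -esh; stems whose last vowel is 'u' insert -om- after the first vowel.
So luneb → milunebob.

milunebob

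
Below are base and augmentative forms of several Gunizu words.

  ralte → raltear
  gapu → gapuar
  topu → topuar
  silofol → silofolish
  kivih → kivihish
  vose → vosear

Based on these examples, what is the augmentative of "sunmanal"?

sunmanalish

"sunmanal" ends in a consonant. The stems ending in a consonant (kivih → kivihish, silofol → silofolish) add -ish.
The other pattern: stems ending in a vowel add -ar.
So sunmanal → sunmanalish.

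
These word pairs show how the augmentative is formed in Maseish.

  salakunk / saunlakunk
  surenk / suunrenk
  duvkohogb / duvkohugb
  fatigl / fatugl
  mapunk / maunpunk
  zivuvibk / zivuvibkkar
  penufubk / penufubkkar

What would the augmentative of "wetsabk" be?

"wetsabk" has second-to-last letter 'b'. The stems whose second-to-last letter is 'b' (zivuvibk → zivuvibkkar, penufubk → penufubkkar) double the final consonant and add -ar.
The other patterns: stems whose second-to-last letter is 'g' change the last vowel to 'u'; stems whose second-to-last letter is 'n' insert -un- after the first vowel.
So wetsabk → wetsabkkar.

wetsabkkar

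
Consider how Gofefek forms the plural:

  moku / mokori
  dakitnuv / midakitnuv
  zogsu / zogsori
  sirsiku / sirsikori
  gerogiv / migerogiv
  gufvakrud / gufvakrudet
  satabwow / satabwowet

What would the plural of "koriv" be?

mikoriv

moku and dakitnuv both have last vowel 'u' yet inflect differently (mokori, midakitnuv), so the last vowel is not what conditions the rule; the final letter is.
"koriv" ends in -v. The stems ending in -v (dakitnuv → midakitnuv, gerogiv → migerogiv) add the prefix mi-.
The other patterns: stems ending in -u drop the final letter and add -ori; stems ending in -d or -w add -et.
So koriv → mikoriv.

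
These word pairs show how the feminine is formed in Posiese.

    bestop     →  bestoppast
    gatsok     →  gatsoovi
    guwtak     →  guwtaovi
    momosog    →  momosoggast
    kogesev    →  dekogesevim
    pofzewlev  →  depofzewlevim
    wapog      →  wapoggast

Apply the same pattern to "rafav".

derafavim

gatsok and wapog both have last vowel 'o' yet inflect differently (gatsoovi, wapoggast), so the last vowel is not what conditions the rule; the final letter is.
"rafav" ends in -v. The stems ending in -v (kogesev → dekogesevim, pofzewlev → depofzewlevim) add de- … -im around the stem.
The other patterns: stems ending in -k drop the final letter and add -ovi; stems ending in -g or -p double the final consonant and add -ast.
So rafav → derafavim.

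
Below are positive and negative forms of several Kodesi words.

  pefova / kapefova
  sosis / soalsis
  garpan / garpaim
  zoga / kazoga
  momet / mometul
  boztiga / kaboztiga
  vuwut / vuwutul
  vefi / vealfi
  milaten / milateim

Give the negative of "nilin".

niliim

milaten and momet both have last vowel 'e' yet inflect differently (milateim, mometul), so the last vowel is not what conditions the rule; the final letter is.
"nilin" ends in -n. The stems ending in -n (milaten → milateim, garpan → garpaim) drop the final letter and add -im.
The other patterns: stems ending in -t add -ul; stems ending in -a add the prefix ka-; stems ending in -i or -s insert -al- after the first vowel.
So nilin → niliim.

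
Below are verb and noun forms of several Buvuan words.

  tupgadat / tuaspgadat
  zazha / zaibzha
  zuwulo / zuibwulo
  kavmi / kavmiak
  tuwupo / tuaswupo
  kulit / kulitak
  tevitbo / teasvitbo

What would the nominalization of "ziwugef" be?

"ziwugef" begins with z-. The stems beginning with z- (zazha → zaibzha, zuwulo → zuibwulo) insert -ib- after the first vowel.
The other patterns: stems beginning with t- insert -as- after the first vowel; stems beginning with k- add -ak.
So ziwugef → ziibwugef.

ziibwugef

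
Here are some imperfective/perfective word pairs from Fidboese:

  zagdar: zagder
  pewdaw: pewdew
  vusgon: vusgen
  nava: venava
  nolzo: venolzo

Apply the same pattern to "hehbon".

hehben

"hehbon" ends in a consonant. The stems ending in a consonant (zagdar → zagder, vusgon → vusgen, pewdaw → pewdew) change the last vowel to 'e'.
The other pattern: stems ending in a vowel add the prefix ve-.
So hehbon → hehben.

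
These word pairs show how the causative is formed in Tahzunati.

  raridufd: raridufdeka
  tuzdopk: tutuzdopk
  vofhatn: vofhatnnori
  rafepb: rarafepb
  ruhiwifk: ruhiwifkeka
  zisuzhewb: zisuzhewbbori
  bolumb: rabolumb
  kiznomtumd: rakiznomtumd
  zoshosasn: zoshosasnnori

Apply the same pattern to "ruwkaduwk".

ruwkaduwkkori

"ruwkaduwk" has second-to-last letter 'w'. The one such stem in the data (zisuzhewb → zisuzhewbbori) doubles the final consonant and adds -ori (as do vofhatn, zoshosasn), so the same rule applies.
So ruwkaduwk → ruwkaduwkkori.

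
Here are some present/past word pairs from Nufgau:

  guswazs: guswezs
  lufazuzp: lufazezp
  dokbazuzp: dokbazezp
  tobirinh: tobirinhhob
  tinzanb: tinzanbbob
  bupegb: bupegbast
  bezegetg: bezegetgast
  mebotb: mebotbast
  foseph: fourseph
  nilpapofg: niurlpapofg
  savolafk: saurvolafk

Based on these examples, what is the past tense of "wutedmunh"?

wutedmunhhob

tinzanb and bupegb both end in -b yet inflect differently (tinzanbbob, bupegbast), so the final letter is not what conditions the rule; the second-to-last letter is.
"wutedmunh" has second-to-last letter 'n'. The stems whose second-to-last letter is 'n' (tobirinh → tobirinhhob, tinzanb → tinzanbbob) double the final consonant and add -ob.
The other patterns: stems whose second-to-last letter is 'z' change the last vowel to 'e'; stems whose second-to-last letter is 'g' or 't' add -ast; stems whose second-to-last letter is 'f' or 'p' insert -ur- after the first vowel.
So wutedmunh → wutedmunhhob.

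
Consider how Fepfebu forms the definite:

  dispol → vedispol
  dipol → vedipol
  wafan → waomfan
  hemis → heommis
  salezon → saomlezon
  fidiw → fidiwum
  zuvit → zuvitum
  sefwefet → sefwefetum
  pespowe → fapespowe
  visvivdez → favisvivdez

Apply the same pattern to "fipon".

dispol and salezon both have last vowel 'o' yet inflect differently (vedispol, saomlezon), so the last vowel is not what conditions the rule; the final letter is.
"fipon" ends in -n. The stems ending in -n (wafan → waomfan, salezon → saomlezon) insert -om- after the first vowel.
So fipon → fiompon.

fiompon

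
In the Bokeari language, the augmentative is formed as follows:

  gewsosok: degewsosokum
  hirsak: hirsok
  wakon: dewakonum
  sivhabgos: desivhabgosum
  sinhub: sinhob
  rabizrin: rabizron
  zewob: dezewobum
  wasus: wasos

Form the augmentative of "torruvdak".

"torruvdak" has last vowel 'a'. The one such stem in the data (hirsak → hirsok) changes the last vowel to 'o' (as do rabizrin, wasus), so the same rule applies.
So torruvdak → torruvdok.

torruvdok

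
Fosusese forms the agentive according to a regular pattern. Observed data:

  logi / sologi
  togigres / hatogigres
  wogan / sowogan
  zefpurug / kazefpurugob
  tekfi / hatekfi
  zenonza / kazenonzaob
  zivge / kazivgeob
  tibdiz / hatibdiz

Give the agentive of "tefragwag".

tekfi and logi both end in -i yet inflect differently (hatekfi, sologi), so the final letter is not what conditions the rule; the first letter is.
"tefragwag" begins with t-. The stems beginning with t- (tekfi → hatekfi, togigres → hatogigres, tibdiz → hatibdiz) add the prefix ha-.
So tefragwag → hatefragwag.

hatefragwag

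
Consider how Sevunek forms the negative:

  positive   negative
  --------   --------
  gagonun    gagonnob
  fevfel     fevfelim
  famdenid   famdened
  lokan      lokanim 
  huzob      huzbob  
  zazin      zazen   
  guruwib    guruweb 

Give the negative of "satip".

lokan and zazin both end in -n yet inflect differently (lokanim, zazen), so the final letter is not what conditions the rule; the last vowel is.
"satip" has last vowel 'i'. The stems whose last vowel is 'i' (zazin → zazen, guruwib → guruweb, famdenid → famdened) change the last vowel to 'e'.
The other patterns: stems whose last vowel is 'a' or 'e' add -im; stems whose last vowel is 'o' or 'u' delete the last vowel and add -ob.
So satip → satep.

satep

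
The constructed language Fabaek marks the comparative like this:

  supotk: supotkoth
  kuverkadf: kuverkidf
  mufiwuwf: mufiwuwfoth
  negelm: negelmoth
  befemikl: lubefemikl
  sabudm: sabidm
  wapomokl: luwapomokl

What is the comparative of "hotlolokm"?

luhotlolokm

sabudm and negelm both end in -m yet inflect differently (sabidm, negelmoth), so the final letter is not what conditions the rule; the second-to-last letter is.
"hotlolokm" has second-to-last letter 'k'. The stems whose second-to-last letter is 'k' (wapomokl → luwapomokl, befemikl → lubefemikl) add the prefix lu-.
So hotlolokm → luhotlolokm.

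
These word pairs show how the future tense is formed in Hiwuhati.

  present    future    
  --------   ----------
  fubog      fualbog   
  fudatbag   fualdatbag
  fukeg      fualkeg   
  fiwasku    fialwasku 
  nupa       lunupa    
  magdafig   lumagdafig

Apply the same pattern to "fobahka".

fubog and magdafig both end in -g yet inflect differently (fualbog, lumagdafig), so the final letter is not what conditions the rule; the first letter is.
"fobahka" begins with f-. The stems beginning with f- (fubog → fualbog, fudatbag → fualdatbag, fukeg → fualkeg) insert -al- after the first vowel.
So fobahka → foalbahka.

foalbahka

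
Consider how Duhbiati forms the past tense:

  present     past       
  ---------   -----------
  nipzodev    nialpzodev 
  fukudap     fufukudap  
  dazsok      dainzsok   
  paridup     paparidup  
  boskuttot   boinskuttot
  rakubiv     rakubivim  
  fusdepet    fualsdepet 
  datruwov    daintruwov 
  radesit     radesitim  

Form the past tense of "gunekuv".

fusdepet and boskuttot both end in -t yet inflect differently (fualsdepet, boinskuttot), so the final letter is not what conditions the rule; the last vowel is.
"gunekuv" has last vowel 'u'. The one such stem in the data (paridup → paparidup) repeats the first consonant+vowel as a prefix (as does fukudap), so the same rule applies.
The other patterns: stems whose last vowel is 'e' insert -al- after the first vowel; stems whose last vowel is 'o' insert -in- after the first vowel; stems whose last vowel is 'i' add -im.
So gunekuv → gugunekuv.

gugunekuv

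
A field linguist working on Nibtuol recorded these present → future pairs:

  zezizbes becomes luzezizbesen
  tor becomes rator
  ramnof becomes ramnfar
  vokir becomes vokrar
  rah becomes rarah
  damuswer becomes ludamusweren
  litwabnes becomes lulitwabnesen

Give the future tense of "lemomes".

tor and vokir both end in -r yet inflect differently (rator, vokrar), so the final letter is not what conditions the rule; the number of vowels is.
"lemomes" has 3 vowels. The stems with 3 vowels (zezizbes → luzezizbesen, damuswer → ludamusweren, litwabnes → lulitwabnesen) add lu- … -en around the stem.
So lemomes → lulemomesen.

lulemomesen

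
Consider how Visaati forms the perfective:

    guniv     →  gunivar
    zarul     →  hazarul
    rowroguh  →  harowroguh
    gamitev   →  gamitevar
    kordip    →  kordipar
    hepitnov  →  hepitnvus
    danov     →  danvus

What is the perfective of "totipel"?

totipelar

"totipel" has last vowel 'e'. The one such stem in the data (gamitev → gamitevar) adds -ar, so the same rule applies.
The other patterns: stems whose last vowel is 'u' add the prefix ha-; stems whose last vowel is 'o' delete the last vowel and add -us.
So totipel → totipelar.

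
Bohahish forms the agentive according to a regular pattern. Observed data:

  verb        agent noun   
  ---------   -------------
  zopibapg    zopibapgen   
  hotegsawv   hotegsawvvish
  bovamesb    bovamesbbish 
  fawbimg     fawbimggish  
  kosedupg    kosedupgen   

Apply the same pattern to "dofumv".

"dofumv" has second-to-last letter 'm'. The one such stem in the data (fawbimg → fawbimggish) doubles the final consonant and adds -ish (as do bovamesb, hotegsawv), so the same rule applies.
The other pattern: stems whose second-to-last letter is 'p' add -en.
So dofumv → dofumvvish.

dofumvvish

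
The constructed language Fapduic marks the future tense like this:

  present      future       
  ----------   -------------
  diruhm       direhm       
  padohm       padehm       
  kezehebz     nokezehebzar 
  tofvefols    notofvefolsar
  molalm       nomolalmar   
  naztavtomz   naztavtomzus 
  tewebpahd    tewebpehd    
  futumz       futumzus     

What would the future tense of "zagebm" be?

nozagebmar

"zagebm" has second-to-last letter 'b'. The one such stem in the data (kezehebz → nokezehebzar) adds no- … -ar around the stem, so the same rule applies.
So zagebm → nozagebmar.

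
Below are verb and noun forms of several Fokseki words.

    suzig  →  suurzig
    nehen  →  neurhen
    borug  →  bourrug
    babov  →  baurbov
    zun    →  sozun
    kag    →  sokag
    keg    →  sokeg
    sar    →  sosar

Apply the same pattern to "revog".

reurvog

"revog" has 2 vowels. The stems with 2 vowels (suzig → suurzig, nehen → neurhen, borug → bourrug) insert -ur- after the first vowel.
The other pattern: stems with 1 vowel add the prefix so-.
So revog → reurvog.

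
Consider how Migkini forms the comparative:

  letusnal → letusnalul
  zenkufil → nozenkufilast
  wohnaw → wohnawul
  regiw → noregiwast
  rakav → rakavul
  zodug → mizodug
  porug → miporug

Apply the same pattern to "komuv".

"komuv" has last vowel 'u'. The stems whose last vowel is 'u' (zodug → mizodug, porug → miporug) add the prefix mi-.
The other patterns: stems whose last vowel is 'a' add -ul; stems whose last vowel is 'i' add no- … -ast around the stem.
So komuv → mikomuv.

mikomuv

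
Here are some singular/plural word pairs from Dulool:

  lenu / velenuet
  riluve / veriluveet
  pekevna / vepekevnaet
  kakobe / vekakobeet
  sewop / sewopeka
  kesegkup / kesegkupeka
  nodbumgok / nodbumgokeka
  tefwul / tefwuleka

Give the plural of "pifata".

lenu and kesegkup both have last vowel 'u' yet inflect differently (velenuet, kesegkupeka), so the last vowel is not what conditions the rule; whether the stem ends in a vowel or a consonant is.
"pifata" ends in a vowel. The stems ending in a vowel (lenu → velenuet, riluve → veriluveet, pekevna → vepekevnaet) add ve- … -et around the stem.
The other pattern: stems ending in a consonant add -eka.
So pifata → vepifataet.

vepifataet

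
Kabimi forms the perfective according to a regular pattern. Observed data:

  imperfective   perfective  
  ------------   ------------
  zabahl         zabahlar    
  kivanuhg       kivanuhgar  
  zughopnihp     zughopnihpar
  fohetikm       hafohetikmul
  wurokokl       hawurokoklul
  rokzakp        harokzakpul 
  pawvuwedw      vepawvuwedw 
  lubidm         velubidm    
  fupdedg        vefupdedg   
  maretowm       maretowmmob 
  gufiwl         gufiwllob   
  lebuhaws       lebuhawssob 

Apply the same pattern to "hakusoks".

zabahl and wurokokl both end in -l yet inflect differently (zabahlar, hawurokoklul), so the final letter is not what conditions the rule; the second-to-last letter is.
"hakusoks" has second-to-last letter 'k'. The stems whose second-to-last letter is 'k' (fohetikm → hafohetikmul, wurokokl → hawurokoklul, rokzakp → harokzakpul) add ha- … -ul around the stem.
The other patterns: stems whose second-to-last letter is 'h' add -ar; stems whose second-to-last letter is 'd' add the prefix ve-; stems whose second-to-last letter is 'w' double the final consonant and add -ob.
So hakusoks → hahakusoksul.

hahakusoksul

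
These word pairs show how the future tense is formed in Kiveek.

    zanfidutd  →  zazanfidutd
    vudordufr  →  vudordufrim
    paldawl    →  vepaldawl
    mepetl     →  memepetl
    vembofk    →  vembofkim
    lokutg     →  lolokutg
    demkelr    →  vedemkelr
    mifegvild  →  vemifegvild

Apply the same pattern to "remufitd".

reremufitd

mepetl and paldawl both end in -l yet inflect differently (memepetl, vepaldawl), so the final letter is not what conditions the rule; the second-to-last letter is.
"remufitd" has second-to-last letter 't'. The stems whose second-to-last letter is 't' (mepetl → memepetl, lokutg → lolokutg, zanfidutd → zazanfidutd) repeat the first consonant+vowel as a prefix.
The other patterns: stems whose second-to-last letter is 'l' or 'w' add the prefix ve-; stems whose second-to-last letter is 'f' add -im.
So remufitd → reremufitd.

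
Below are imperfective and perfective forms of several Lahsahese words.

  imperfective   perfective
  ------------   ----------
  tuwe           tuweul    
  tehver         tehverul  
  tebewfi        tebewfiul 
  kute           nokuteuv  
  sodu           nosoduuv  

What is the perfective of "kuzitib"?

"kuzitib" begins with k-. The one such stem in the data (kute → nokuteuv) adds no- … -uv around the stem, so the same rule applies.
The other pattern: stems beginning with t- add -ul.
So kuzitib → nokuzitibuv.

nokuzitibuv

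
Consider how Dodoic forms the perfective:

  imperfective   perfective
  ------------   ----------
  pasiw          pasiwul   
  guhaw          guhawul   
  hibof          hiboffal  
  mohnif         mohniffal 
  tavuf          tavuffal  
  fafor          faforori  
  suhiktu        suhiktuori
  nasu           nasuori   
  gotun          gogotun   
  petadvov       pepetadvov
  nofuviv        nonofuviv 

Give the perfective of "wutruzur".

pasiw and mohnif both have last vowel 'i' yet inflect differently (pasiwul, mohniffal), so the last vowel is not what conditions the rule; the final letter is.
"wutruzur" ends in -r. The one such stem in the data (fafor → faforori) adds -ori, so the same rule applies.
The other patterns: stems ending in -w add -ul; stems ending in -f double the final consonant and add -al; stems ending in -n or -v repeat the first consonant+vowel as a prefix.
So wutruzur → wutruzurori.

wutruzurori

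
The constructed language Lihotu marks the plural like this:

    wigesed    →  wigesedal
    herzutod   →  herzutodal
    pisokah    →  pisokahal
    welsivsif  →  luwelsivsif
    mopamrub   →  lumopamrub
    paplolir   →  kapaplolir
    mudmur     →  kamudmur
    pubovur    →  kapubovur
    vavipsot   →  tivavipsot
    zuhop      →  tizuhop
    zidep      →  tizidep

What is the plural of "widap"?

welsivsif and paplolir both have last vowel 'i' yet inflect differently (luwelsivsif, kapaplolir), so the last vowel is not what conditions the rule; the final letter is.
"widap" ends in -p. The stems ending in -p (zuhop → tizuhop, zidep → tizidep) add the prefix ti-.
So widap → tiwidap.

tiwidap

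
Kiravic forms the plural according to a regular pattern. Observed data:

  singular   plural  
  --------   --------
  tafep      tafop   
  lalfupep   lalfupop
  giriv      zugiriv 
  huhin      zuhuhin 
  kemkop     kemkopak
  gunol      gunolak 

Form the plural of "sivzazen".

sivzazon

tafep and kemkop both end in -p yet inflect differently (tafop, kemkopak), so the final letter is not what conditions the rule; the last vowel is.
"sivzazen" has last vowel 'e'. The stems whose last vowel is 'e' (tafep → tafop, lalfupep → lalfupop) change the last vowel to 'o'.
So sivzazen → sivzazon.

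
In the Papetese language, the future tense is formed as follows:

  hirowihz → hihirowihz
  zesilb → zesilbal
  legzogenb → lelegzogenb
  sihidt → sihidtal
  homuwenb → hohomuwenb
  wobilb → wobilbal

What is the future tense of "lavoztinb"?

lalavoztinb

wobilb and legzogenb both end in -b yet inflect differently (wobilbal, lelegzogenb), so the final letter is not what conditions the rule; the second-to-last letter is.
"lavoztinb" has second-to-last letter 'n'. The stems whose second-to-last letter is 'n' (legzogenb → lelegzogenb, homuwenb → hohomuwenb) repeat the first consonant+vowel as a prefix.
The other pattern: stems whose second-to-last letter is 'd' or 'l' add -al.
So lavoztinb → lalavoztinb.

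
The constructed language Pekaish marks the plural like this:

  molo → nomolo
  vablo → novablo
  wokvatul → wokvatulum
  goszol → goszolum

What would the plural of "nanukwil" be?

nanukwilum

vablo and goszol both have last vowel 'o' yet inflect differently (novablo, goszolum), so the last vowel is not what conditions the rule; whether the stem ends in a vowel or a consonant is.
"nanukwil" ends in a consonant. The stems ending in a consonant (goszol → goszolum, wokvatul → wokvatulum) add -um.
The other pattern: stems ending in a vowel add the prefix no-.
So nanukwil → nanukwilum.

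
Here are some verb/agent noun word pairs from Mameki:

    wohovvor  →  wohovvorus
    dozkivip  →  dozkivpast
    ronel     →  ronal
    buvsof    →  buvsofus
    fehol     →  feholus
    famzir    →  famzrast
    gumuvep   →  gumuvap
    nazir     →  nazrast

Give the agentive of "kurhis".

kurhsast

nazir and wohovvor both end in -r yet inflect differently (nazrast, wohovvorus), so the final letter is not what conditions the rule; the last vowel is.
"kurhis" has last vowel 'i'. The stems whose last vowel is 'i' (dozkivip → dozkivpast, nazir → nazrast, famzir → famzrast) delete the last vowel and add -ast.
The other patterns: stems whose last vowel is 'o' add -us; stems whose last vowel is 'e' change the last vowel to 'a'.
So kurhis → kurhsast.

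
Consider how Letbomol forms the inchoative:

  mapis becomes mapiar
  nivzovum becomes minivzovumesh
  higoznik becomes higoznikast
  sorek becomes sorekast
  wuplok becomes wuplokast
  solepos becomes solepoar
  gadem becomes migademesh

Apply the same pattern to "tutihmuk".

"tutihmuk" ends in -k. The stems ending in -k (wuplok → wuplokast, higoznik → higoznikast, sorek → sorekast) add -ast.
The other patterns: stems ending in -s drop the final letter and add -ar; stems ending in -m add mi- … -esh around the stem.
So tutihmuk → tutihmukast.

tutihmukast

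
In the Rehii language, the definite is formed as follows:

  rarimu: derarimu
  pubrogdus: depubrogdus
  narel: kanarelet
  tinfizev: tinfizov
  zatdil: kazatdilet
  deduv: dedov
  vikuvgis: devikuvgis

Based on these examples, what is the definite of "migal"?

"migal" ends in -l. The stems ending in -l (zatdil → kazatdilet, narel → kanarelet) add ka- … -et around the stem.
So migal → kamigalet.

kamigalet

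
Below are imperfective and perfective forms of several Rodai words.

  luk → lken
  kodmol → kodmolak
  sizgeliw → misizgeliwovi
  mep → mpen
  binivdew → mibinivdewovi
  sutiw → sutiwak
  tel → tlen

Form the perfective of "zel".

zlen

tel and kodmol both end in -l yet inflect differently (tlen, kodmolak), so the final letter is not what conditions the rule; the number of vowels is.
"zel" has 1 vowel. The stems with 1 vowel (luk → lken, tel → tlen, mep → mpen) delete the last vowel and add -en.
The other patterns: stems with 2 vowels add -ak; stems with 3 vowels add mi- … -ovi around the stem.
So zel → zlen.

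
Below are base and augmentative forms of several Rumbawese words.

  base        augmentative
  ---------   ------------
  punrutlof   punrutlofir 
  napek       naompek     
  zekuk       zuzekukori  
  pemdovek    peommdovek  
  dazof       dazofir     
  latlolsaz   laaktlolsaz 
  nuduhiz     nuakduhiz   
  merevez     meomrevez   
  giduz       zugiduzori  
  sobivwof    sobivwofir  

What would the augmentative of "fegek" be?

feomgek

zekuk and napek both end in -k yet inflect differently (zuzekukori, naompek), so the final letter is not what conditions the rule; the last vowel is.
"fegek" has last vowel 'e'. The stems whose last vowel is 'e' (napek → naompek, merevez → meomrevez, pemdovek → peommdovek) insert -om- after the first vowel.
The other patterns: stems whose last vowel is 'u' add zu- … -ori around the stem; stems whose last vowel is 'o' add -ir; stems whose last vowel is 'a' or 'i' insert -ak- after the first vowel.
So fegek → feomgek.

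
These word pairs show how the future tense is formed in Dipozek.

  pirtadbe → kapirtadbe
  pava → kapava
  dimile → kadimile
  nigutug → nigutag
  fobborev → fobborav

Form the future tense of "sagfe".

"sagfe" ends in a vowel. The stems ending in a vowel (pirtadbe → kapirtadbe, pava → kapava, dimile → kadimile) add the prefix ka-.
So sagfe → kasagfe.

kasagfe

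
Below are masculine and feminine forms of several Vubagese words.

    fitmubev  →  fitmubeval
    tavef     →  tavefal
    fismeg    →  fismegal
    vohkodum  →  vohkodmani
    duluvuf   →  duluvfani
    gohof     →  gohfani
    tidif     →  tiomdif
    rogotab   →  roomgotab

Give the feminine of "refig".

reomfig

"refig" has last vowel 'i'. The one such stem in the data (tidif → tiomdif) inserts -om- after the first vowel (as does rogotab), so the same rule applies.
The other patterns: stems whose last vowel is 'e' add -al; stems whose last vowel is 'o' or 'u' delete the last vowel and add -ani.
So refig → reomfig.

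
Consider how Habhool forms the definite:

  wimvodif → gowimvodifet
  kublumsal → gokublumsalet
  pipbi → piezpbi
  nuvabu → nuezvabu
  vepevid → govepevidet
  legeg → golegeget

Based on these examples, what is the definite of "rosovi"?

roezsovi

wimvodif and pipbi both have last vowel 'i' yet inflect differently (gowimvodifet, piezpbi), so the last vowel is not what conditions the rule; whether the stem ends in a vowel or a consonant is.
"rosovi" ends in a vowel. The stems ending in a vowel (pipbi → piezpbi, nuvabu → nuezvabu) insert -ez- after the first vowel.
The other pattern: stems ending in a consonant add go- … -et around the stem.
So rosovi → roezsovi.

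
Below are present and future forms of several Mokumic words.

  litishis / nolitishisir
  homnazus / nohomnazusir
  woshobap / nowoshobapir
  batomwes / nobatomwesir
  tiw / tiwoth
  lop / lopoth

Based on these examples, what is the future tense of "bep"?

woshobap and lop both end in -p yet inflect differently (nowoshobapir, lopoth), so the final letter is not what conditions the rule; the number of vowels is.
"bep" has 1 vowel. The stems with 1 vowel (tiw → tiwoth, lop → lopoth) add -oth.
The other pattern: stems with 3 vowels add no- … -ir around the stem.
So bep → bepoth.

bepoth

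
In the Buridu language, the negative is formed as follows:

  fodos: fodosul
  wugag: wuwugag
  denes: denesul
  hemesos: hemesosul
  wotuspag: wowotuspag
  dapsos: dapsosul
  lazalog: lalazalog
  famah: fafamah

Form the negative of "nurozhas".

nurozhasul

dapsos and lazalog both have last vowel 'o' yet inflect differently (dapsosul, lalazalog), so the last vowel is not what conditions the rule; the final letter is.
"nurozhas" ends in -s. The stems ending in -s (denes → denesul, dapsos → dapsosul, fodos → fodosul) add -ul.
The other pattern: stems ending in -g or -h repeat the first consonant+vowel as a prefix.
So nurozhas → nurozhasul.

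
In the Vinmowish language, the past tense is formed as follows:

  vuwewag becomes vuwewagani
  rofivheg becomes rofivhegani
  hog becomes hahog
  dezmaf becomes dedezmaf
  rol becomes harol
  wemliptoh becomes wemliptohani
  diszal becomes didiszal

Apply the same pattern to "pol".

hapol

rol and diszal both end in -l yet inflect differently (harol, didiszal), so the final letter is not what conditions the rule; the number of vowels is.
"pol" has 1 vowel. The stems with 1 vowel (rol → harol, hog → hahog) add the prefix ha-.
The other patterns: stems with 2 vowels repeat the first consonant+vowel as a prefix; stems with 3 vowels add -ani.
So pol → hapol.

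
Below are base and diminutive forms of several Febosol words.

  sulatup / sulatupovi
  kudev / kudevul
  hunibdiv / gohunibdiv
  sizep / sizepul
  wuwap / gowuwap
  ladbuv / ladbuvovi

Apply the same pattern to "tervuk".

sulatup and wuwap both end in -p yet inflect differently (sulatupovi, gowuwap), so the final letter is not what conditions the rule; the last vowel is.
"tervuk" has last vowel 'u'. The stems whose last vowel is 'u' (sulatup → sulatupovi, ladbuv → ladbuvovi) add -ovi.
So tervuk → tervukovi.

tervukovi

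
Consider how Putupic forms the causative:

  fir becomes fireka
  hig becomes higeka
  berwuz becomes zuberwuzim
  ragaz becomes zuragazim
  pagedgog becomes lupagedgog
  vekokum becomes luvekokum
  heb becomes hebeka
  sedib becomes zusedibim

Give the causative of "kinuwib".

lukinuwib

heb and sedib both end in -b yet inflect differently (hebeka, zusedibim), so the final letter is not what conditions the rule; the number of vowels is.
"kinuwib" has 3 vowels. The stems with 3 vowels (pagedgog → lupagedgog, vekokum → luvekokum) add the prefix lu-.
So kinuwib → lukinuwib.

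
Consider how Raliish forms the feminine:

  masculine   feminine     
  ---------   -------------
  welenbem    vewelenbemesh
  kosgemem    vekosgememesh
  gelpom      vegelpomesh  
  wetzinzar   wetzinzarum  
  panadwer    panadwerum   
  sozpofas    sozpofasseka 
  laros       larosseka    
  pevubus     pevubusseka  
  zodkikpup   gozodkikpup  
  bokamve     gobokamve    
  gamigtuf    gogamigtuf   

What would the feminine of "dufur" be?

dufurum

welenbem and panadwer both have last vowel 'e' yet inflect differently (vewelenbemesh, panadwerum), so the last vowel is not what conditions the rule; the final letter is.
"dufur" ends in -r. The stems ending in -r (wetzinzar → wetzinzarum, panadwer → panadwerum) add -um.
The other patterns: stems ending in -m add ve- … -esh around the stem; stems ending in -s double the final consonant and add -eka; stems ending in -e, -f or -p add the prefix go-.
So dufur → dufurum.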